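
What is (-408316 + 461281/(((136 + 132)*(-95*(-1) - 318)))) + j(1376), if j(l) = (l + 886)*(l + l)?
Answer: 347629275631/59764 ≈ 5.8167e+6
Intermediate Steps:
j(l) = 2*l*(886 + l) (j(l) = (886 + l)*(2*l) = 2*l*(886 + l))
(-408316 + 461281/(((136 + 132)*(-95*(-1) - 318)))) + j(1376) = (-408316 + 461281/(((136 + 132)*(-95*(-1) - 318)))) + 2*1376*(886 + 1376) = (-408316 + 461281/((268*(95 - 318)))) + 2*1376*2262 = (-408316 + 461281/((268*(-223)))) + 6225024 = (-408316 + 461281/(-59764)) + 6225024 = (-408316 + 461281*(-1/59764)) + 6225024 = (-408316 - 461281/59764) + 6225024 = -24403058705/59764 + 6225024 = 347629275631/59764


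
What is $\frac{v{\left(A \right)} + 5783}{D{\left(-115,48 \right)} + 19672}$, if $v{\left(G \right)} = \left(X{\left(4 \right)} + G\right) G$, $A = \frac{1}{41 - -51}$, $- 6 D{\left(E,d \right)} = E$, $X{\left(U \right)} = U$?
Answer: $\frac{146843043}{499998104} \approx 0.29369$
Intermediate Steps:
$D{\left(E,d \right)} = - \frac{E}{6}$
$A = \frac{1}{92}$ ($A = \frac{1}{41 + 51} = \frac{1}{92} \approx 0.01087$)
$v{\left(G \right)} = G \left(4 + G\right)$ ($v{\left(G \right)} = \left(4 + G\right) G = G \left(4 + G\right)$)
$\frac{v{\left(A \right)} + 5783}{D{\left(-115,48 \right)} + 19672} = \frac{\frac{4 + \frac{1}{92}}{92} + 5783}{\left(- \frac{1}{6}\right) \left(-115\right) + 19672} = \frac{\frac{1}{92} \cdot \frac{369}{92} + 5783}{\frac{115}{6} + 19672} = \frac{\frac{369}{8464} + 5783}{\frac{118147}{6}} = \frac{48947681}{8464} \cdot \frac{6}{118147} = \frac{146843043}{499998104}$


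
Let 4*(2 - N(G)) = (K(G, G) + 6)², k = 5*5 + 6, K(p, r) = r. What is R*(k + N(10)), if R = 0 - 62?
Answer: 1922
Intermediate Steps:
k = 31 (k = 25 + 6 = 31)
N(G) = 2 - (6 + G)²/4 (N(G) = 2 - (G + 6)²/4 = 2 - (6 + G)²/4)
R = -62
R*(k + N(10)) = -62*(31 + (2 - (6 + 10)²/4)) = -62*(31 + (2 - ¼*16²)) = -62*(31 + (2 - ¼*256)) = -62*(31 + (2 - 64)) = -62*(31 - 62) = -62*(-31) = 1922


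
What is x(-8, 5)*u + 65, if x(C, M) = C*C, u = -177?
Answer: -11263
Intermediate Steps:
x(C, M) = C**2
x(-8, 5)*u + 65 = (-8)**2*(-177) + 65 = 64*(-177) + 65 = -11328 + 65 = -11263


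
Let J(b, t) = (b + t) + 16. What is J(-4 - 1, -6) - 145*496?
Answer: -71915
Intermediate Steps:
J(b, t) = 16 + b + t
J(-4 - 1, -6) - 145*496 = (16 + (-4 - 1) - 6) - 145*496 = (16 - 5 - 6) - 71920 = 5 - 71920 = -71915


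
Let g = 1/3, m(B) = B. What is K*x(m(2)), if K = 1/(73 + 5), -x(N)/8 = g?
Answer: -4/117 ≈ -0.034188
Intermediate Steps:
g = ⅓ ≈ 0.33333
x(N) = -8/3 (x(N) = -8*⅓ = -8/3)
K = 1/78 ≈ 0.012821
K*x(m(2)) = (1/78)*(-8/3) = -4/117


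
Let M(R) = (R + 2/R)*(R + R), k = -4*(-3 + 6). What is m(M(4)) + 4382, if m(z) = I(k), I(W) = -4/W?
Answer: 13147/3 ≈ 4382.3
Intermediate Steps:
k = -12 (k = -4*3 = -12)
M(R) = 2*R*(R + 2/R) (M(R) = (R + 2/R)*(2*R) = 2*R*(R + 2/R))
m(z) = ⅓ (m(z) = -4/(-12) = -4*(-1/12) = ⅓)
m(M(4)) + 4382 = ⅓ + 4382 = 13147/3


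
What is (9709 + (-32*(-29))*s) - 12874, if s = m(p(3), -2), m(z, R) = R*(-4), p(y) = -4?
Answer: 4259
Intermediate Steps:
m(z, R) = -4*R
s = 8 (s = -4*(-2) = 8)
(9709 + (-32*(-29))*s) - 12874 = (9709 - 32*(-29)*8) - 12874 = (9709 + 928*8) - 12874 = (9709 + 7424) - 12874 = 17133 - 12874 = 4259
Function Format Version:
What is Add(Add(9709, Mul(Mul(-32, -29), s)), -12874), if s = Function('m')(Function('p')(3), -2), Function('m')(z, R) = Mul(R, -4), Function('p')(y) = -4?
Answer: 4259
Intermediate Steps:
Function('m')(z, R) = Mul(-4, R)
s = 8 (s = Mul(-4, -2) = 8)
Add(Add(9709, Mul(Mul(-32, -29), s)), -12874) = Add(Add(9709, Mul(Mul(-32, -29), 8)), -12874) = Add(Add(9709, Mul(928, 8)), -12874) = Add(Add(9709, 7424), -12874) = Add(17133, -12874) = 4259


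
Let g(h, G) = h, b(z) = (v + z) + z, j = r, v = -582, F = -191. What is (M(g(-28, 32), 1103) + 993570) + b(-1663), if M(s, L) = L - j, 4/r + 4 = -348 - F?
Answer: 159513169/161 ≈ 9.9077e+5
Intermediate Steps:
r = -4/161 (r = 4/(-4 + (-348 - 1*(-191))) = 4/(-4 + (-348 + 191)) = 4/(-4 - 157) = 4/(-161) = 4*(-1/161) = -4/161 ≈ -0.024845)
j = -4/161 ≈ -0.024845
b(z) = -582 + 2*z (b(z) = (-582 + z) + z = -582 + 2*z)
M(s, L) = 4/161 + L (M(s, L) = L - 1*(-4/161) = L + 4/161 = 4/161 + L)
(M(g(-28, 32), 1103) + 993570) + b(-1663) = ((4/161 + 1103) + 993570) + (-582 + 2*(-1663)) = (177587/161 + 993570) + (-582 - 3326) = 160142357/161 - 3908 = 159513169/161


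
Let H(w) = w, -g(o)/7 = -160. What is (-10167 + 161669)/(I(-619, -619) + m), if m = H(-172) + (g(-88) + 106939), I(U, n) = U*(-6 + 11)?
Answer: 75751/52396 ≈ 1.4457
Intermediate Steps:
g(o) = 1120 (g(o) = -7*(-160) = 1120)
I(U, n) = 5*U (I(U, n) = U*5 = 5*U)
m = 107887 (m = -172 + (1120 + 106939) = -172 + 108059 = 107887)
(-10167 + 161669)/(I(-619, -619) + m) = (-10167 + 161669)/(5*(-619) + 107887) = 151502/(-3095 + 107887) = 151502/104792 = 151502*(1/104792) = 75751/52396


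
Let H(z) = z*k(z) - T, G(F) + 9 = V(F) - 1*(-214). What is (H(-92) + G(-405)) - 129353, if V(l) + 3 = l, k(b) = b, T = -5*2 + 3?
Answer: -121085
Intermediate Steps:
T = -7 (T = -10 + 3 = -7)
V(l) = -3 + l
G(F) = 202 + F (G(F) = -9 + ((-3 + F) - 1*(-214)) = -9 + ((-3 + F) + 214) = -9 + (211 + F) = 202 + F)
H(z) = 7 + z² (H(z) = z*z - 1*(-7) = z² + 7 = 7 + z²)
(H(-92) + G(-405)) - 129353 = ((7 + (-92)²) + (202 - 405)) - 129353 = ((7 + 8464) - 203) - 129353 = (8471 - 203) - 129353 = 8268 - 129353 = -121085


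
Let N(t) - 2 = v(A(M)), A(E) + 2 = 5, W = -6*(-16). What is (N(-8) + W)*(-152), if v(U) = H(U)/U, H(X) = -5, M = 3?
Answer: -43928/3 ≈ -14643.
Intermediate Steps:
W = 96
A(E) = 3 (A(E) = -2 + 5 = 3)
v(U) = -5/U
N(t) = ⅓ (N(t) = 2 - 5/3 = ⅓)
(N(-8) + W)*(-152) = (⅓ + 96)*(-152) = (289/3)*(-152) = -43928/3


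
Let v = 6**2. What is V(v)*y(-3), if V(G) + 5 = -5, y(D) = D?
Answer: 30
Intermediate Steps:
v = 36
V(G) = -10 (V(G) = -5 - 5 = -10)
V(v)*y(-3) = -10*(-3) = 30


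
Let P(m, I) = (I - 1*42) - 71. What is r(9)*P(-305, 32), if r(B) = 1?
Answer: -81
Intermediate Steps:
P(m, I) = -113 + I (P(m, I) = (I - 42) - 71 = (-42 + I) - 71 = -113 + I)
r(9)*P(-305, 32) = 1*(-113 + 32) = 1*(-81) = -81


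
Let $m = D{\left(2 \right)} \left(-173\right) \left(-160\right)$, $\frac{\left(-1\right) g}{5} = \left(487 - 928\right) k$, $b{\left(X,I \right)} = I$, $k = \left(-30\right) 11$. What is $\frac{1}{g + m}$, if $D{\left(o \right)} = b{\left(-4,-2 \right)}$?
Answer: $- \frac{1}{783010} \approx -1.2771 \cdot 10^{-6}$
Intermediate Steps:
$k = -330$
$D{\left(o \right)} = -2$
$g = -727650$ ($g = - 5 \left(487 - 928\right) \left(-330\right) = - 5 \left(\left(-441\right) \left(-330\right)\right) = \left(-5\right) 145530 = -727650$)
$m = -55360$ ($m = \left(-2\right) \left(-173\right) \left(-160\right) = 346 \left(-160\right) = -55360$)
$\frac{1}{g + m} = \frac{1}{-727650 - 55360} = \frac{1}{-783010} = - \frac{1}{783010}$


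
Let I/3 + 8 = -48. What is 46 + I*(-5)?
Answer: 886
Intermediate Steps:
I = -168 (I = -24 + 3*(-48) = -24 - 144 = -168)
46 + I*(-5) = 46 - 168*(-5) = 46 + 840 = 886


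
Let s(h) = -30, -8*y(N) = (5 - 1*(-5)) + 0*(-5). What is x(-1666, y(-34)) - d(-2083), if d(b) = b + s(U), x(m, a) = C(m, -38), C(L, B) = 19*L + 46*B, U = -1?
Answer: -31289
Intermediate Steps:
y(N) = -5/4 (y(N) = -((5 - 1*(-5)) + 0*(-5))/8 = -((5 + 5) + 0)/8 = -(10 + 0)/8 = -⅛*10 = -5/4)
x(m, a) = -1748 + 19*m (x(m, a) = 19*m + 46*(-38) = 19*m - 1748 = -1748 + 19*m)
d(b) = -30 + b (d(b) = b - 30 = -30 + b)
x(-1666, y(-34)) - d(-2083) = (-1748 + 19*(-1666)) - (-30 - 2083) = (-1748 - 31654) - 1*(-2113) = -33402 + 2113 = -31289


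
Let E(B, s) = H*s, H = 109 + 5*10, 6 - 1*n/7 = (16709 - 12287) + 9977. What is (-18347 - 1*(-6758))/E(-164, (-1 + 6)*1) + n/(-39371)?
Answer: -125391158/10433315 ≈ -12.018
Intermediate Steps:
n = -100751 (n = 42 - 7*((16709 - 12287) + 9977) = 42 - 7*(4422 + 9977) = 42 - 7*14399 = 42 - 100793 = -100751)
H = 159 (H = 109 + 50 = 159)
E(B, s) = 159*s
(-18347 - 1*(-6758))/E(-164, (-1 + 6)*1) + n/(-39371) = (-18347 - 1*(-6758))/((159*((-1 + 6)*1))) - 100751/(-39371) = (-18347 + 6758)/((159*(5*1))) - 100751*(-1/39371) = -11589/(159*5) + 100751/39371 = -11589/795 + 100751/39371 = -11589*1/795 + 100751/39371 = -3863/265 + 100751/39371 = -125391158/10433315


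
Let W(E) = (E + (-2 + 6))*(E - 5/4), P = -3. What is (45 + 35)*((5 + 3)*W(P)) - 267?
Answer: -2987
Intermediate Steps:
W(E) = (4 + E)*(-5/4 + E) (W(E) = (E + 4)*(E - 5*¼) = (4 + E)*(E - 5/4) = (4 + E)*(-5/4 + E))
(45 + 35)*((5 + 3)*W(P)) - 267 = (45 + 35)*((5 + 3)*(-5 + (-3)² + (11/4)*(-3))) - 267 = 80*(8*(-5 + 9 - 33/4)) - 267 = 80*(8*(-17/4)) - 267 = 80*(-34) - 267 = -2720 - 267 = -2987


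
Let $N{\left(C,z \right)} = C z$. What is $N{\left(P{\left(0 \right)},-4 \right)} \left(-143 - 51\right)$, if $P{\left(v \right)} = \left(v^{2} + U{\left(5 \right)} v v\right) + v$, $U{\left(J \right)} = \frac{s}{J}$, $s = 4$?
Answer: $0$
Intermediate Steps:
$U{\left(J \right)} = \frac{4}{J}$
$P{\left(v \right)} = v + \frac{9 v^{2}}{5}$ ($P{\left(v \right)} = \left(v^{2} + \frac{4}{5} v v\right) + v = \left(v^{2} + 4 \cdot \frac{1}{5} v v\right) + v = \left(v^{2} + \frac{4 v}{5} v\right) + v = \left(v^{2} + \frac{4 v^{2}}{5}\right) + v = \frac{9 v^{2}}{5} + v = v + \frac{9 v^{2}}{5}$)
$N{\left(P{\left(0 \right)},-4 \right)} \left(-143 - 51\right) = \frac{1}{5} \cdot 0 \left(5 + 9 \cdot 0\right) \left(-4\right) \left(-143 - 51\right) = \frac{1}{5} \cdot 0 \left(5 + 0\right) \left(-4\right) \left(-194\right) = \frac{1}{5} \cdot 0 \cdot 5 \left(-4\right) \left(-194\right) = 0 \left(-4\right) \left(-194\right) = 0 \left(-194\right) = 0$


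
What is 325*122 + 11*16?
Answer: 39826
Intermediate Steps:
325*122 + 11*16 = 39650 + 176 = 39826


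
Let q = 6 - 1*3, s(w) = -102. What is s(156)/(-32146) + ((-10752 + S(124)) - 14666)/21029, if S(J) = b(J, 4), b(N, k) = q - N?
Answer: -409415868/337999117 ≈ -1.2113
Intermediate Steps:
q = 3 (q = 6 - 3 = 3)
b(N, k) = 3 - N
S(J) = 3 - J
s(156)/(-32146) + ((-10752 + S(124)) - 14666)/21029 = -102/(-32146) + ((-10752 + (3 - 1*124)) - 14666)/21029 = -102*(-1/32146) + ((-10752 + (3 - 124)) - 14666)*(1/21029) = 51/16073 + ((-10752 - 121) - 14666)*(1/21029) = 51/16073 + (-10873 - 14666)*(1/21029) = 51/16073 - 25539*1/21029 = 51/16073 - 25539/21029 = -409415868/337999117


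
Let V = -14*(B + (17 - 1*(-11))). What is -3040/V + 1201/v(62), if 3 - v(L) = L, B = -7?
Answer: -86867/8673 ≈ -10.016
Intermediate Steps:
v(L) = 3 - L
V = -294 (V = -14*(-7 + (17 - 1*(-11))) = -14*(-7 + (17 + 11)) = -14*(-7 + 28) = -14*21 = -294)
-3040/V + 1201/v(62) = -3040/(-294) + 1201/(3 - 1*62) = -3040*(-1/294) + 1201/(3 - 62) = 1520/147 + 1201/(-59) = 1520/147 + 1201*(-1/59) = 1520/147 - 1201/59 = -86867/8673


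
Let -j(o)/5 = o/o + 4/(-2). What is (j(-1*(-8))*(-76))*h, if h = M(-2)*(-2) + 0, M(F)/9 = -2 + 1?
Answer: -6840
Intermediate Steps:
M(F) = -9 (M(F) = 9*(-2 + 1) = 9*(-1) = -9)
h = 18 (h = -9*(-2) + 0 = 18 + 0 = 18)
j(o) = 5 (j(o) = -5*(o/o + 4/(-2)) = -5*(1 + 4*(-½)) = -5*(1 - 2) = -5*(-1) = 5)
(j(-1*(-8))*(-76))*h = (5*(-76))*18 = -380*18 = -6840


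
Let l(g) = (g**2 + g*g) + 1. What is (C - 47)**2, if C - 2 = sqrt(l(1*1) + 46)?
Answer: 1444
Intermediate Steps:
l(g) = 1 + 2*g**2 (l(g) = (g**2 + g**2) + 1 = 2*g**2 + 1 = 1 + 2*g**2)
C = 9 (C = 2 + sqrt((1 + 2*(1*1)**2) + 46) = 2 + sqrt((1 + 2*1**2) + 46) = 2 + sqrt((1 + 2*1) + 46) = 2 + sqrt((1 + 2) + 46) = 2 + sqrt(3 + 46) = 2 + sqrt(49) = 2 + 7 = 9)
(C - 47)**2 = (9 - 47)**2 = (-38)**2 = 1444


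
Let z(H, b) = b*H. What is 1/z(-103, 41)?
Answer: -1/4223 ≈ -0.00023680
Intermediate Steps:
z(H, b) = H*b
1/z(-103, 41) = 1/(-103*41) = 1/(-4223) = -1/4223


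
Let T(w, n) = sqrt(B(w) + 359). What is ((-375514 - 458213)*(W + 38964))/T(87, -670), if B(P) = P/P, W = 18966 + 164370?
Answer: -3088958535*sqrt(10) ≈ -9.7681e+9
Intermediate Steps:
W = 183336
B(P) = 1
T(w, n) = 6*sqrt(10) (T(w, n) = sqrt(1 + 359) = sqrt(360) = 6*sqrt(10))
((-375514 - 458213)*(W + 38964))/T(87, -670) = ((-375514 - 458213)*(183336 + 38964))/((6*sqrt(10))) = (-833727*222300)*(sqrt(10)/60) = -3088958535*sqrt(10)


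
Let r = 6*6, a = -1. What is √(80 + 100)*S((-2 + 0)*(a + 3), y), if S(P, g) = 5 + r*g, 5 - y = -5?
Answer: 2190*√5 ≈ 4897.0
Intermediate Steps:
y = 10 (y = 5 - 1*(-5) = 5 + 5 = 10)
r = 36
S(P, g) = 5 + 36*g
√(80 + 100)*S((-2 + 0)*(a + 3), y) = √(80 + 100)*(5 + 36*10) = √180*(5 + 360) = (6*√5)*365 = 2190*√5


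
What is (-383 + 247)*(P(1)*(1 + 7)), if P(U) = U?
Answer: -1088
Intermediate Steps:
(-383 + 247)*(P(1)*(1 + 7)) = (-383 + 247)*(1*(1 + 7)) = -136*8 = -1088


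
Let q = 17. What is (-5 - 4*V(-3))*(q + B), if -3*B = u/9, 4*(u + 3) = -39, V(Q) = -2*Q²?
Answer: 42143/36 ≈ 1170.6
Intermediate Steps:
u = -51/4 (u = -3 + (¼)*(-39) = -3 - 39/4 = -51/4 ≈ -12.750)
B = 17/36 (B = -(-17)/(4*9) = -⅓*(-17/12) = 17/36 ≈ 0.47222)
(-5 - 4*V(-3))*(q + B) = (-5 - (-8)*(-3)²)*(17 + 17/36) = (-5 - (-8)*9)*(629/36) = (-5 - 4*(-18))*(629/36) = (-5 + 72)*(629/36) = 67*(629/36) = 42143/36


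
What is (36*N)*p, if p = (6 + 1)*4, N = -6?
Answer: -6048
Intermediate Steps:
p = 28 (p = 7*4 = 28)
(36*N)*p = (36*(-6))*28 = -216*28 = -6048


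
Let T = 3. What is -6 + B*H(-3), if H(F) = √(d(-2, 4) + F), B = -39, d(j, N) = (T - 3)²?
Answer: -6 - 39*I*√3 ≈ -6.0 - 67.55*I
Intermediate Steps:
d(j, N) = 0 (d(j, N) = (3 - 3)² = 0² = 0)
H(F) = √F (H(F) = √(0 + F) = √F)
-6 + B*H(-3) = -6 - 39*I*√3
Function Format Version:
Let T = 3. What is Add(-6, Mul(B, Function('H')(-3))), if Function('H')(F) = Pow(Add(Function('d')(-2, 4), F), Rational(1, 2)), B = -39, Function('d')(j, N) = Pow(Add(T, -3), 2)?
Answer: Add(-6, Mul(-39, I, Pow(3, Rational(1, 2)))) ≈ Add(-6.0000, Mul(-67.550, I))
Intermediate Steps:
Function('d')(j, N) = 0 (Function('d')(j, N) = Pow(Add(3, -3), 2) = Pow(0, 2) = 0)
Function('H')(F) = Pow(F, Rational(1, 2)) (Function('H')(F) = Pow(Add(0, F), Rational(1, 2)) = Pow(F, Rational(1, 2)))
Add(-6, Mul(B, Function('H')(-3))) = Add(-6, Mul(-39, Pow(-3, Rational(1, 2)))) = Add(-6, Mul(-39, Mul(I, Pow(3, Rational(1, 2))))) = Add(-6, Mul(-39, I, Pow(3, Rational(1, 2))))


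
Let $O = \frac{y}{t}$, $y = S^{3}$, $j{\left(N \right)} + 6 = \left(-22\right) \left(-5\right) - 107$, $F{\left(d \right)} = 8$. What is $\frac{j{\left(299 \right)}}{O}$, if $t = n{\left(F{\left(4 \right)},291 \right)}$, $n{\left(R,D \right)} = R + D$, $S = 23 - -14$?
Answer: $- \frac{897}{50653} \approx -0.017709$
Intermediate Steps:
$S = 37$ ($S = 23 + 14 = 37$)
$j{\left(N \right)} = -3$ ($j{\left(N \right)} = -6 - -3 = -6 + \left(110 - 107\right) = -6 + 3 = -3$)
$n{\left(R,D \right)} = D + R$
$t = 299$ ($t = 291 + 8 = 299$)
$y = 50653$ ($y = 37^{3} = 50653$)
$O = \frac{50653}{299} \approx 169.41$
$\frac{j{\left(299 \right)}}{O} = - \frac{3}{\frac{50653}{299}} = \left(-3\right) \frac{299}{50653} = - \frac{897}{50653}$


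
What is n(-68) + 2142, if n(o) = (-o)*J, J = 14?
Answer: 3094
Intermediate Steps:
n(o) = -14*o (n(o) = -o*14 = -14*o)
n(-68) + 2142 = -14*(-68) + 2142 = 952 + 2142 = 3094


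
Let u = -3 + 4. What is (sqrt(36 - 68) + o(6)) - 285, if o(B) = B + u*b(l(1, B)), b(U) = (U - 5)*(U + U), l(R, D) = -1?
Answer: -267 + 4*I*sqrt(2) ≈ -267.0 + 5.6569*I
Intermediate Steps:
u = 1
b(U) = 2*U*(-5 + U) (b(U) = (-5 + U)*(2*U) = 2*U*(-5 + U))
o(B) = 12 + B (o(B) = B + 1*(2*(-1)*(-5 - 1)) = B + 1*(2*(-1)*(-6)) = B + 1*12 = B + 12 = 12 + B)
(sqrt(36 - 68) + o(6)) - 285 = (sqrt(36 - 68) + (12 + 6)) - 285 = (sqrt(-32) + 18) - 285 = (4*I*sqrt(2) + 18) - 285 = (18 + 4*I*sqrt(2)) - 285 = -267 + 4*I*sqrt(2)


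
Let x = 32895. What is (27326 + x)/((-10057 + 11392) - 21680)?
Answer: -60221/20345 ≈ -2.9600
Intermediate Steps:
(27326 + x)/((-10057 + 11392) - 21680) = (27326 + 32895)/((-10057 + 11392) - 21680) = 60221/(1335 - 21680) = 60221/(-20345) = 60221*(-1/20345) = -60221/20345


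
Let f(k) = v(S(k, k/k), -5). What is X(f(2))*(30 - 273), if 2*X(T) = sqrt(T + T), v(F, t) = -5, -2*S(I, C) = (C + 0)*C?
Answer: -243*I*sqrt(10)/2 ≈ -384.22*I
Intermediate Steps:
S(I, C) = -C**2/2 (S(I, C) = -(C + 0)*C/2 = -C*C/2 = -C**2/2)
f(k) = -5
X(T) = sqrt(2)*sqrt(T)/2 (X(T) = sqrt(T + T)/2 = sqrt(2*T)/2 = (sqrt(2)*sqrt(T))/2 = sqrt(2)*sqrt(T)/2)
X(f(2))*(30 - 273) = (sqrt(2)*sqrt(-5)/2)*(30 - 273) = (sqrt(2)*(I*sqrt(5))/2)*(-243) = (I*sqrt(10)/2)*(-243) = -243*I*sqrt(10)/2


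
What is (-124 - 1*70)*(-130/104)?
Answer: 485/2 ≈ 242.50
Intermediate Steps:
(-124 - 1*70)*(-130/104) = (-124 - 70)*(-130*1/104) = -194*(-5/4) = 485/2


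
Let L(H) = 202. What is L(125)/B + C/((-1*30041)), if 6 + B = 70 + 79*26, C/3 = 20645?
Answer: -62555024/31813419 ≈ -1.9663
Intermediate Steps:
C = 61935 (C = 3*20645 = 61935)
B = 2118 (B = -6 + (70 + 79*26) = -6 + (70 + 2054) = -6 + 2124 = 2118)
L(125)/B + C/((-1*30041)) = 202/2118 + 61935/((-1*30041)) = 202*(1/2118) + 61935/(-30041) = 101/1059 + 61935*(-1/30041) = 101/1059 - 61935/30041 = -62555024/31813419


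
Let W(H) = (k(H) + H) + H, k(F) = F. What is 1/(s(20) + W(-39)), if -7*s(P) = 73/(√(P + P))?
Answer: -229320/26825111 + 1022*√10/26825111 ≈ -0.0084282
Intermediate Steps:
s(P) = -73*√2/(14*√P) (s(P) = -73/(7*(√(P + P))) = -73/(7*(√(2*P))) = -73/(7*(√2*√P)) = -73*√2/(2*√P)/7 = -73*√2/(14*√P))
W(H) = 3*H (W(H) = (H + H) + H = 2*H + H = 3*H)
1/(s(20) + W(-39)) = 1/(-73*√2/(14*√20) + 3*(-39)) = 1/(-73*√2*√5/10/14 - 117) = 1/(-73*√10/140 - 117) = 1/(-117 - 73*√10/140)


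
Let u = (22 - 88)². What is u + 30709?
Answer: 35065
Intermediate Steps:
u = 4356 (u = (-66)² = 4356)
u + 30709 = 4356 + 30709 = 35065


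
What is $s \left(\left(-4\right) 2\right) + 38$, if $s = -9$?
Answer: $110$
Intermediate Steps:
$s \left(\left(-4\right) 2\right) + 38 = - 9 \left(\left(-4\right) 2\right) + 38 = \left(-9\right) \left(-8\right) + 38 = 72 + 38 = 110$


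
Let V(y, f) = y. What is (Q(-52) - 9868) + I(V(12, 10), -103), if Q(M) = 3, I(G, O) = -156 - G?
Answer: -10033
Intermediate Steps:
(Q(-52) - 9868) + I(V(12, 10), -103) = (3 - 9868) + (-156 - 1*12) = -9865 + (-156 - 12) = -9865 - 168 = -10033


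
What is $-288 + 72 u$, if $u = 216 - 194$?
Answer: $1296$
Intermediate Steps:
$u = 22$ ($u = 216 - 194 = 22$)
$-288 + 72 u = -288 + 72 \cdot 22 = -288 + 1584 = 1296$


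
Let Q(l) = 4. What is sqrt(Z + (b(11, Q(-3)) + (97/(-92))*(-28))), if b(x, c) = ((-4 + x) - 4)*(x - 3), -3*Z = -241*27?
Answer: sqrt(1175714)/23 ≈ 47.144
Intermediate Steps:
Z = 2169 (Z = -(-241)*27/3 = -1/3*(-6507) = 2169)
b(x, c) = (-8 + x)*(-3 + x)
sqrt(Z + (b(11, Q(-3)) + (97/(-92))*(-28))) = sqrt(2169 + ((24 + 11**2 - 11*11) + (97/(-92))*(-28))) = sqrt(2169 + ((24 + 121 - 121) + (97*(-1/92))*(-28))) = sqrt(2169 + (24 - 97/92*(-28))) = sqrt(2169 + (24 + 679/23)) = sqrt(2169 + 1231/23) = sqrt(51118/23) = sqrt(1175714)/23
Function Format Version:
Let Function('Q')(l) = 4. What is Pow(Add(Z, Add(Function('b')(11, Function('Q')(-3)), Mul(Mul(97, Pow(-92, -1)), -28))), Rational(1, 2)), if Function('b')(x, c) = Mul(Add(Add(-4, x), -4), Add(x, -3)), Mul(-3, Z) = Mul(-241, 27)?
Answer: Mul(Rational(1, 23), Pow(1175714, Rational(1, 2))) ≈ 47.144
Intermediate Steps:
Z = 2169 (Z = Mul(Rational(-1, 3), Mul(-241, 27)) = Mul(Rational(-1, 3), -6507) = 2169)
Function('b')(x, c) = Mul(Add(-8, x), Add(-3, x))
Pow(Add(Z, Add(Function('b')(11, Function('Q')(-3)), Mul(Mul(97, Pow(-92, -1)), -28))), Rational(1, 2)) = Pow(Add(2169, Add(Add(24, Pow(11, 2), Mul(-11, 11)), Mul(Mul(97, Pow(-92, -1)), -28))), Rational(1, 2)) = Pow(Add(2169, Add(Add(24, 121, -121), Mul(Mul(97, Rational(-1, 92)), -28))), Rational(1, 2)) = Pow(Add(2169, Add(24, Mul(Rational(-97, 92), -28))), Rational(1, 2)) = Pow(Add(2169, Add(24, Rational(679, 23))), Rational(1, 2)) = Pow(Add(2169, Rational(1231, 23)), Rational(1, 2)) = Pow(Rational(51118, 23), Rational(1, 2)) = Mul(Rational(1, 23), Pow(1175714, Rational(1, 2)))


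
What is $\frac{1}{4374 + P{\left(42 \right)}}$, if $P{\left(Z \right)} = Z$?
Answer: $\frac{1}{4416} \approx 0.00022645$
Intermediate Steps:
$\frac{1}{4374 + P{\left(42 \right)}} = \frac{1}{4374 + 42} = \frac{1}{4416}$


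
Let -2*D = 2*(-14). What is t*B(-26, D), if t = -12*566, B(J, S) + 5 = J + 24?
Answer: 47544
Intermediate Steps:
D = 14 (D = -(-14) = -½*(-28) = 14)
B(J, S) = 19 + J (B(J, S) = -5 + (J + 24) = -5 + (24 + J) = 19 + J)
t = -6792
t*B(-26, D) = -6792*(19 - 26) = -6792*(-7) = 47544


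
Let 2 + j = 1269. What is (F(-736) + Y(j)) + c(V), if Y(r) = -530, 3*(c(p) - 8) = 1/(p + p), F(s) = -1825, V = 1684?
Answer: -23714087/10104 ≈ -2347.0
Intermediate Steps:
c(p) = 8 + 1/(6*p) (c(p) = 8 + 1/(3*(p + p)) = 8 + 1/(3*((2*p))) = 8 + (1/(2*p))/3 = 8 + 1/(6*p))
j = 1267 (j = -2 + 1269 = 1267)
(F(-736) + Y(j)) + c(V) = (-1825 - 530) + (8 + (⅙)/1684) = -2355 + (8 + (⅙)*(1/1684)) = -2355 + (8 + 1/10104) = -2355 + 80833/10104 = -23714087/10104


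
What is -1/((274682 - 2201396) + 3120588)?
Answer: -1/1193874 ≈ -8.3761e-7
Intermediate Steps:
-1/((274682 - 2201396) + 3120588) = -1/(-1926714 + 3120588) = -1/1193874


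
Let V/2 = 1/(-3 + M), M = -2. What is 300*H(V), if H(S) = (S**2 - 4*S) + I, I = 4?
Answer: 1728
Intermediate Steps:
V = -2/5 (V = 2/(-3 - 2) = 2/(-5) = 2*(-1/5) = -2/5 ≈ -0.40000)
H(S) = 4 + S**2 - 4*S (H(S) = (S**2 - 4*S) + 4 = 4 + S**2 - 4*S)
300*H(V) = 300*(4 + (-2/5)**2 - 4*(-2/5)) = 300*(4 + 4/25 + 8/5) = 300*(144/25) = 1728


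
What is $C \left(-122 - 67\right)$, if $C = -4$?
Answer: $756$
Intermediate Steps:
$C \left(-122 - 67\right) = - 4 \left(-122 - 67\right) = \left(-4\right) \left(-189\right) = 756$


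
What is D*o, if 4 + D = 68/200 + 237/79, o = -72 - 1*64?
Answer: 2244/25 ≈ 89.760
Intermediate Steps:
o = -136 (o = -72 - 64 = -136)
D = -33/50 (D = -4 + (68/200 + 237/79) = -4 + (68*(1/200) + 237*(1/79)) = -4 + (17/50 + 3) = -4 + 167/50 = -33/50 ≈ -0.66000)
D*o = -33/50*(-136) = 2244/25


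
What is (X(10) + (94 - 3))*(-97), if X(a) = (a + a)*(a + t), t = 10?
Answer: -47627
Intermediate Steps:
X(a) = 2*a*(10 + a) (X(a) = (a + a)*(a + 10) = (2*a)*(10 + a) = 2*a*(10 + a))
(X(10) + (94 - 3))*(-97) = (2*10*(10 + 10) + (94 - 3))*(-97) = (2*10*20 + 91)*(-97) = (400 + 91)*(-97) = 491*(-97) = -47627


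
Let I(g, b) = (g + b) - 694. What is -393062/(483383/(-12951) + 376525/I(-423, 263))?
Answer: 4347326251548/5289184357 ≈ 821.93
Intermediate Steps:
I(g, b) = -694 + b + g (I(g, b) = (b + g) - 694 = -694 + b + g)
-393062/(483383/(-12951) + 376525/I(-423, 263)) = -393062/(483383/(-12951) + 376525/(-694 + 263 - 423)) = -393062/(483383*(-1/12951) + 376525/(-854)) = -393062/(-483383/12951 + 376525*(-1/854)) = -393062/(-483383/12951 - 376525/854) = -393062/(-5289184357/11060154) = -393062*(-11060154/5289184357) = 4347326251548/5289184357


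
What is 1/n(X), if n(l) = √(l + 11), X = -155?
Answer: -I/12 ≈ -0.083333*I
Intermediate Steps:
n(l) = √(11 + l)
1/n(X) = 1/(√(11 - 155)) = 1/(√(-144)) = 1/(12*I) = -I/12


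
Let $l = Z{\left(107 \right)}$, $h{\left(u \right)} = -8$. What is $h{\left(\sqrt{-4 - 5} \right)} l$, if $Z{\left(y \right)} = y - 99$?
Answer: $-64$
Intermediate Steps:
$Z{\left(y \right)} = -99 + y$
$l = 8$ ($l = -99 + 107 = 8$)
$h{\left(\sqrt{-4 - 5} \right)} l = \left(-8\right) 8 = -64$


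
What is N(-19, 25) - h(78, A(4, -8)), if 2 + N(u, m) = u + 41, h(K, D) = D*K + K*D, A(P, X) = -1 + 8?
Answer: -1072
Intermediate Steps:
A(P, X) = 7
h(K, D) = 2*D*K (h(K, D) = D*K + D*K = 2*D*K)
N(u, m) = 39 + u (N(u, m) = -2 + (u + 41) = -2 + (41 + u) = 39 + u)
N(-19, 25) - h(78, A(4, -8)) = (39 - 19) - 2*7*78 = 20 - 1*1092 = 20 - 1092 = -1072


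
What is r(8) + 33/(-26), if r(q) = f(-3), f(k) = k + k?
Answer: -189/26 ≈ -7.2692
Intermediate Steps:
f(k) = 2*k
r(q) = -6 (r(q) = 2*(-3) = -6)
r(8) + 33/(-26) = -6 + 33/(-26) = -6 - 1/26*33 = -6 - 33/26 = -189/26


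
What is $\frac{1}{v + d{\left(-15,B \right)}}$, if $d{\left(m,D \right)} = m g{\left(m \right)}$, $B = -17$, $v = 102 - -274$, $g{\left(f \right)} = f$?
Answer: $\frac{1}{601} \approx 0.0016639$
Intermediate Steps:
$v = 376$ ($v = 102 + 274 = 376$)
$d{\left(m,D \right)} = m^{2}$ ($d{\left(m,D \right)} = m m = m^{2}$)
$\frac{1}{v + d{\left(-15,B \right)}} = \frac{1}{376 + \left(-15\right)^{2}} = \frac{1}{376 + 225} = \frac{1}{601}$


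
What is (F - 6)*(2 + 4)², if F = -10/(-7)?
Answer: -1152/7 ≈ -164.57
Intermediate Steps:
F = 10/7 (F = -10*(-⅐) = 10/7 ≈ 1.4286)
(F - 6)*(2 + 4)² = (10/7 - 6)*(2 + 4)² = -32/7*6² = -32/7*36 = -1152/7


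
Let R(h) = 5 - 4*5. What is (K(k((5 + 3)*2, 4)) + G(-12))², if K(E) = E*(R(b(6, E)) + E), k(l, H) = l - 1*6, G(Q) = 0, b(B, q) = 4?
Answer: 2500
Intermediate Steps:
R(h) = -15 (R(h) = 5 - 20 = -15)
k(l, H) = -6 + l (k(l, H) = l - 6 = -6 + l)
K(E) = E*(-15 + E)
(K(k((5 + 3)*2, 4)) + G(-12))² = ((-6 + (5 + 3)*2)*(-15 + (-6 + (5 + 3)*2)) + 0)² = ((-6 + 8*2)*(-15 + (-6 + 8*2)) + 0)² = ((-6 + 16)*(-15 + (-6 + 16)) + 0)² = (10*(-15 + 10) + 0)² = (10*(-5) + 0)² = (-50 + 0)² = (-50)² = 2500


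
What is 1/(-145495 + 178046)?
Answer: 1/32551 ≈ 3.0721e-5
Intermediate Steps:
1/(-145495 + 178046) = 1/32551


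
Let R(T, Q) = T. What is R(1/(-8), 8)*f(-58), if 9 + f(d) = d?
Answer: 67/8 ≈ 8.3750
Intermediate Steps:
f(d) = -9 + d
R(1/(-8), 8)*f(-58) = (-9 - 58)/(-8) = -⅛*(-67) = 67/8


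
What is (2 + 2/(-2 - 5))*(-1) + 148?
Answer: 1024/7 ≈ 146.29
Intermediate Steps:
(2 + 2/(-2 - 5))*(-1) + 148 = (2 + 2/(-7))*(-1) + 148 = (2 - 1/7*2)*(-1) + 148 = (2 - 2/7)*(-1) + 148 = (12/7)*(-1) + 148 = -12/7 + 148 = 1024/7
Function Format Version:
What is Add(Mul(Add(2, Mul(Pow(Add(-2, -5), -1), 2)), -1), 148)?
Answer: Rational(1024, 7) ≈ 146.29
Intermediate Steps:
Add(Mul(Add(2, Mul(Pow(Add(-2, -5), -1), 2)), -1), 148) = Add(Mul(Add(2, Mul(Pow(-7, -1), 2)), -1), 148) = Add(Mul(Add(2, Mul(Rational(-1, 7), 2)), -1), 148) = Add(Mul(Add(2, Rational(-2, 7)), -1), 148) = Add(Mul(Rational(12, 7), -1), 148) = Add(Rational(-12, 7), 148) = Rational(1024, 7)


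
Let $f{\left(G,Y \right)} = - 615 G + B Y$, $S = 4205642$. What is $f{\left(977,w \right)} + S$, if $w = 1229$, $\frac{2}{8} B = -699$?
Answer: $168503$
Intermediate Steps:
$B = -2796$ ($B = 4 \left(-699\right) = -2796$)
$f{\left(G,Y \right)} = - 2796 Y - 615 G$ ($f{\left(G,Y \right)} = - 615 G - 2796 Y = - 2796 Y - 615 G$)
$f{\left(977,w \right)} + S = \left(\left(-2796\right) 1229 - 600855\right) + 4205642 = \left(-3436284 - 600855\right) + 4205642 = -4037139 + 4205642 = 168503$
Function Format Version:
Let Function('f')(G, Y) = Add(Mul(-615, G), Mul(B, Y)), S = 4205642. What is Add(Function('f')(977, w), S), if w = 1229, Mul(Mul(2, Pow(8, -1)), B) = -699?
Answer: 168503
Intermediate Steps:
B = -2796 (B = Mul(4, -699) = -2796)
Function('f')(G, Y) = Add(Mul(-2796, Y), Mul(-615, G)) (Function('f')(G, Y) = Add(Mul(-615, G), Mul(-2796, Y)) = Add(Mul(-2796, Y), Mul(-615, G)))
Add(Function('f')(977, w), S) = Add(Add(Mul(-2796, 1229), Mul(-615, 977)), 4205642) = Add(Add(-3436284, -600855), 4205642) = Add(-4037139, 4205642) = 168503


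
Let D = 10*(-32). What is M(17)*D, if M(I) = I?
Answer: -5440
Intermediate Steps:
D = -320
M(17)*D = 17*(-320) = -5440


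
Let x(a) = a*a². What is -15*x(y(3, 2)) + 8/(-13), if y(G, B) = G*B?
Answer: -42128/13 ≈ -3240.6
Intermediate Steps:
y(G, B) = B*G
x(a) = a³
-15*x(y(3, 2)) + 8/(-13) = -15*(2*3)³ + 8/(-13) = -15*6³ + 8*(-1/13) = -15*216 - 8/13 = -3240 - 8/13 = -42128/13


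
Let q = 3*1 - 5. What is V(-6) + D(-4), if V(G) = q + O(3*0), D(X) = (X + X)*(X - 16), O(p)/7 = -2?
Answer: 144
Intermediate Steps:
q = -2 (q = 3 - 5 = -2)
O(p) = -14 (O(p) = 7*(-2) = -14)
D(X) = 2*X*(-16 + X) (D(X) = (2*X)*(-16 + X) = 2*X*(-16 + X))
V(G) = -16 (V(G) = -2 - 14 = -16)
V(-6) + D(-4) = -16 + 2*(-4)*(-16 - 4) = -16 + 2*(-4)*(-20) = -16 + 160 = 144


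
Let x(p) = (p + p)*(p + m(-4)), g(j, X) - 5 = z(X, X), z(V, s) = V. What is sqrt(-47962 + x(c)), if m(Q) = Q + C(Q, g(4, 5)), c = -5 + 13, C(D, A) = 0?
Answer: 3*I*sqrt(5322) ≈ 218.86*I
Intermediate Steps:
g(j, X) = 5 + X
c = 8
m(Q) = Q (m(Q) = Q + 0 = Q)
x(p) = 2*p*(-4 + p) (x(p) = (p + p)*(p - 4) = (2*p)*(-4 + p) = 2*p*(-4 + p))
sqrt(-47962 + x(c)) = sqrt(-47962 + 2*8*(-4 + 8)) = sqrt(-47962 + 2*8*4) = sqrt(-47962 + 64) = sqrt(-47898) = 3*I*sqrt(5322)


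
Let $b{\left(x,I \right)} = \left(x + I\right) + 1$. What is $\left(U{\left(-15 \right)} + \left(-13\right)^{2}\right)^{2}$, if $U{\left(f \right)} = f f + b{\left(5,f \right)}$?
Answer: $148225$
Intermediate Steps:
$b{\left(x,I \right)} = 1 + I + x$ ($b{\left(x,I \right)} = \left(I + x\right) + 1 = 1 + I + x$)
$U{\left(f \right)} = 6 + f + f^{2}$ ($U{\left(f \right)} = f f + \left(1 + f + 5\right) = f^{2} + \left(6 + f\right) = 6 + f + f^{2}$)
$\left(U{\left(-15 \right)} + \left(-13\right)^{2}\right)^{2} = \left(\left(6 - 15 + \left(-15\right)^{2}\right) + \left(-13\right)^{2}\right)^{2} = \left(\left(6 - 15 + 225\right) + 169\right)^{2} = \left(216 + 169\right)^{2} = 385^{2} = 148225$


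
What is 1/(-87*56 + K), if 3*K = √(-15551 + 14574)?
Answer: -43848/213628433 - 3*I*√977/213628433 ≈ -0.00020525 - 4.3894e-7*I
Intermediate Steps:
K = I*√977/3 (K = √(-15551 + 14574)/3 = √(-977)/3 = (I*√977)/3 = I*√977/3 ≈ 10.419*I)
1/(-87*56 + K) = 1/(-87*56 + I*√977/3) = 1/(-4872 + I*√977/3)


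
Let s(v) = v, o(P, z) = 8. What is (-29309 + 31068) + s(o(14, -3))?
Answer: 1767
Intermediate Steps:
(-29309 + 31068) + s(o(14, -3)) = (-29309 + 31068) + 8 = 1759 + 8 = 1767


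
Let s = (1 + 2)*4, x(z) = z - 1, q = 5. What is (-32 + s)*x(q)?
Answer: -80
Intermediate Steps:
x(z) = -1 + z
s = 12 (s = 3*4 = 12)
(-32 + s)*x(q) = (-32 + 12)*(-1 + 5) = -20*4 = -80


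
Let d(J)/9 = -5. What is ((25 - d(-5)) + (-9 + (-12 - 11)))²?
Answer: 1444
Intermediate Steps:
d(J) = -45 (d(J) = 9*(-5) = -45)
((25 - d(-5)) + (-9 + (-12 - 11)))² = ((25 - 1*(-45)) + (-9 + (-12 - 11)))² = ((25 + 45) + (-9 - 23))² = (70 - 32)² = 38² = 1444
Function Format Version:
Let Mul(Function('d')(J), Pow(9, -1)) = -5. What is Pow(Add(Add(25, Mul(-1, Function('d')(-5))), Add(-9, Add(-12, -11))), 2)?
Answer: 1444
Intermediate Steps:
Function('d')(J) = -45 (Function('d')(J) = Mul(9, -5) = -45)
Pow(Add(Add(25, Mul(-1, Function('d')(-5))), Add(-9, Add(-12, -11))), 2) = Pow(Add(Add(25, Mul(-1, -45)), Add(-9, Add(-12, -11))), 2) = Pow(Add(Add(25, 45), Add(-9, -23)), 2) = Pow(Add(70, -32), 2) = Pow(38, 2) = 1444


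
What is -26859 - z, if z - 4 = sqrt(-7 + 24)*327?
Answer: -26863 - 327*sqrt(17) ≈ -28211.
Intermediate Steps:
z = 4 + 327*sqrt(17) (z = 4 + sqrt(-7 + 24)*327 = 4 + sqrt(17)*327 = 4 + 327*sqrt(17) ≈ 1352.3)
-26859 - z = -26859 - (4 + 327*sqrt(17)) = -26859 + (-4 - 327*sqrt(17)) = -26863 - 327*sqrt(17)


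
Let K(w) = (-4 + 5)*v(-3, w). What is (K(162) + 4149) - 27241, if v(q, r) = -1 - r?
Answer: -23255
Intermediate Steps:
K(w) = -1 - w (K(w) = (-4 + 5)*(-1 - w) = 1*(-1 - w) = -1 - w)
(K(162) + 4149) - 27241 = ((-1 - 1*162) + 4149) - 27241 = ((-1 - 162) + 4149) - 27241 = (-163 + 4149) - 27241 = 3986 - 27241 = -23255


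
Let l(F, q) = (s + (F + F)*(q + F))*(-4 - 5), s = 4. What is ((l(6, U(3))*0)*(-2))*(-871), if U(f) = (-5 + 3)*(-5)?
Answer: 0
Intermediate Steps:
U(f) = 10 (U(f) = -2*(-5) = 10)
l(F, q) = -36 - 18*F*(F + q) (l(F, q) = (4 + (F + F)*(q + F))*(-4 - 5) = (4 + (2*F)*(F + q))*(-9) = (4 + 2*F*(F + q))*(-9) = -36 - 18*F*(F + q))
((l(6, U(3))*0)*(-2))*(-871) = (((-36 - 18*6**2 - 18*6*10)*0)*(-2))*(-871) = (((-36 - 18*36 - 1080)*0)*(-2))*(-871) = (((-36 - 648 - 1080)*0)*(-2))*(-871) = (-1764*0*(-2))*(-871) = (0*(-2))*(-871) = 0*(-871) = 0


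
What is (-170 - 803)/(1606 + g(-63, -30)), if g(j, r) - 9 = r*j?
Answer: -973/3505 ≈ -0.27760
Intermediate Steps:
g(j, r) = 9 + j*r (g(j, r) = 9 + r*j = 9 + j*r)
(-170 - 803)/(1606 + g(-63, -30)) = (-170 - 803)/(1606 + (9 - 63*(-30))) = -973/(1606 + (9 + 1890)) = -973/(1606 + 1899) = -973/3505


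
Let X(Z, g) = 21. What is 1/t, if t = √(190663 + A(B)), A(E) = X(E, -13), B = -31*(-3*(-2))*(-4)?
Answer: √47671/95342 ≈ 0.0022900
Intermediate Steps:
B = 744 (B = -186*(-4) = -31*(-24) = 744)
A(E) = 21
t = 2*√47671 (t = √(190663 + 21) = √190684 = 2*√47671 ≈ 436.67)
1/t = 1/(2*√47671) = √47671/95342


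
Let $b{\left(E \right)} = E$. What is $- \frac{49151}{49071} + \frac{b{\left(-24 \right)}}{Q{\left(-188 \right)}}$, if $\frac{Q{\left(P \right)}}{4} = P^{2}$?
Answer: $- \frac{868743685}{867182712} \approx -1.0018$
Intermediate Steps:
$Q{\left(P \right)} = 4 P^{2}$
$- \frac{49151}{49071} + \frac{b{\left(-24 \right)}}{Q{\left(-188 \right)}} = - \frac{49151}{49071} - \frac{24}{4 \left(-188\right)^{2}} = \left(-49151\right) \frac{1}{49071} - \frac{24}{4 \cdot 35344} = - \frac{49151}{49071} - \frac{24}{141376} = - \frac{49151}{49071} - \frac{3}{17672} = - \frac{868743685}{867182712}$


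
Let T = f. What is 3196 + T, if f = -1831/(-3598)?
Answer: 11501039/3598 ≈ 3196.5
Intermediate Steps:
f = 1831/3598 (f = -1831*(-1/3598) = 1831/3598 ≈ 0.50889)
T = 1831/3598 ≈ 0.50889
3196 + T = 3196 + 1831/3598 = 11501039/3598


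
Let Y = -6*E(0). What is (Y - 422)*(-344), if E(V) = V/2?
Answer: 145168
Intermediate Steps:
E(V) = V/2 (E(V) = V*(½) = V/2)
Y = 0 (Y = -3*0 = -6*0 = 0)
(Y - 422)*(-344) = (0 - 422)*(-344) = -422*(-344) = 145168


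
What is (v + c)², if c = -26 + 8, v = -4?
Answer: 484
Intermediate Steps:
c = -18
(v + c)² = (-4 - 18)² = (-22)² = 484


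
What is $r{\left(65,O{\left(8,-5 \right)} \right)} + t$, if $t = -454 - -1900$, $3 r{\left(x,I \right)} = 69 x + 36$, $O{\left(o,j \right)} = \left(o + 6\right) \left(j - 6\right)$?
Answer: $2953$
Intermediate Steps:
$O{\left(o,j \right)} = \left(-6 + j\right) \left(6 + o\right)$ ($O{\left(o,j \right)} = \left(6 + o\right) \left(-6 + j\right) = \left(-6 + j\right) \left(6 + o\right)$)
$r{\left(x,I \right)} = 12 + 23 x$ ($r{\left(x,I \right)} = \frac{69 x + 36}{3} = \frac{36 + 69 x}{3} = 12 + 23 x$)
$t = 1446$ ($t = -454 + 1900 = 1446$)
$r{\left(65,O{\left(8,-5 \right)} \right)} + t = \left(12 + 23 \cdot 65\right) + 1446 = \left(12 + 1495\right) + 1446 = 1507 + 1446 = 2953$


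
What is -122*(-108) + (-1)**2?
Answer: 13177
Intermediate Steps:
-122*(-108) + (-1)**2 = 13176 + 1 = 13177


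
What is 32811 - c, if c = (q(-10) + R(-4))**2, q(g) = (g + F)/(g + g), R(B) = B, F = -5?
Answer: 524807/16 ≈ 32800.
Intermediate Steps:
q(g) = (-5 + g)/(2*g) (q(g) = (g - 5)/(g + g) = (-5 + g)/((2*g)) = (-5 + g)*(1/(2*g)) = (-5 + g)/(2*g))
c = 169/16 (c = ((1/2)*(-5 - 10)/(-10) - 4)**2 = ((1/2)*(-1/10)*(-15) - 4)**2 = (3/4 - 4)**2 = (-13/4)**2 = 169/16 ≈ 10.563)
32811 - c = 32811 - 1*169/16 = 32811 - 169/16 = 524807/16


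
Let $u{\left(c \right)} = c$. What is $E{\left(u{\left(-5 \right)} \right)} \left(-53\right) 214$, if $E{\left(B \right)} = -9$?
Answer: $102078$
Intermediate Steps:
$E{\left(u{\left(-5 \right)} \right)} \left(-53\right) 214 = \left(-9\right) \left(-53\right) 214 = 477 \cdot 214 = 102078$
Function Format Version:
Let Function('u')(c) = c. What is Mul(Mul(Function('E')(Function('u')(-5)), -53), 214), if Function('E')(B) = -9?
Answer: 102078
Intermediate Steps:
Mul(Mul(Function('E')(Function('u')(-5)), -53), 214) = Mul(Mul(-9, -53), 214) = Mul(477, 214) = 102078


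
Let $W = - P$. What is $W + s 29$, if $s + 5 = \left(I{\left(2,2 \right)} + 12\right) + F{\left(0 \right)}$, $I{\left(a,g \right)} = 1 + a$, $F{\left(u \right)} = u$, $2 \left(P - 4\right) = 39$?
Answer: $\frac{533}{2} \approx 266.5$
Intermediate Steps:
$P = \frac{47}{2}$ ($P = 4 + \frac{1}{2} \cdot 39 = 4 + \frac{39}{2} = \frac{47}{2} \approx 23.5$)
$s = 10$ ($s = -5 + \left(\left(\left(1 + 2\right) + 12\right) + 0\right) = -5 + \left(\left(3 + 12\right) + 0\right) = -5 + \left(15 + 0\right) = -5 + 15 = 10$)
$W = - \frac{47}{2}$ ($W = \left(-1\right) \frac{47}{2} = - \frac{47}{2} \approx -23.5$)
$W + s 29 = - \frac{47}{2} + 10 \cdot 29 = - \frac{47}{2} + 290 = \frac{533}{2}$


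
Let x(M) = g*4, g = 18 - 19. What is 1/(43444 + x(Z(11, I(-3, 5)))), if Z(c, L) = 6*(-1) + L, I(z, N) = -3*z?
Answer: 1/43440 ≈ 2.3020e-5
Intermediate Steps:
g = -1
Z(c, L) = -6 + L
x(M) = -4 (x(M) = -1*4 = -4)
1/(43444 + x(Z(11, I(-3, 5)))) = 1/(43444 - 4) = 1/43440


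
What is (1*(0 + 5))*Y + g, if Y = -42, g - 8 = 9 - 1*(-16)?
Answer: -177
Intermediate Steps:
g = 33 (g = 8 + (9 - 1*(-16)) = 8 + (9 + 16) = 8 + 25 = 33)
(1*(0 + 5))*Y + g = (1*(0 + 5))*(-42) + 33 = (1*5)*(-42) + 33 = 5*(-42) + 33 = -210 + 33 = -177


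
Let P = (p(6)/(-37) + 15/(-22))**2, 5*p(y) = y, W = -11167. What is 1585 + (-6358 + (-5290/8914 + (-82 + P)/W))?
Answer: -3935616145552679793/824456922103100 ≈ -4773.6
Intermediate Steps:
p(y) = y/5
P = 8450649/16564900 (P = (((1/5)*6)/(-37) + 15/(-22))**2 = ((6/5)*(-1/37) + 15*(-1/22))**2 = (-6/185 - 15/22)**2 = (-2907/4070)**2 = 8450649/16564900 ≈ 0.51015)
1585 + (-6358 + (-5290/8914 + (-82 + P)/W)) = 1585 + (-6358 + (-5290/8914 + (-82 + 8450649/16564900)/(-11167))) = 1585 + (-6358 + (-5290*1/8914 - 1349871151/16564900*(-1/11167))) = 1585 + (-6358 + (-2645/4457 + 1349871151/184980238300)) = 1585 + (-6358 - 483256354583493/824456922103100) = 1585 - 5242380367086093293/824456922103100 = -3935616145552679793/824456922103100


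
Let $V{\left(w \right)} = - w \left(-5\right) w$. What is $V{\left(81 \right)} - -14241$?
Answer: $47046$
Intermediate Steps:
$V{\left(w \right)} = 5 w^{2}$ ($V{\left(w \right)} = 5 w w = 5 w^{2}$)
$V{\left(81 \right)} - -14241 = 5 \cdot 81^{2} - -14241 = 5 \cdot 6561 + 14241 = 32805 + 14241 = 47046$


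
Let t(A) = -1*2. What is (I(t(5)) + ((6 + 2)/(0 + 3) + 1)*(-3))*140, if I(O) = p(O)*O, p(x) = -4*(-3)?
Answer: -4900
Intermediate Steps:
t(A) = -2
p(x) = 12
I(O) = 12*O
(I(t(5)) + ((6 + 2)/(0 + 3) + 1)*(-3))*140 = (12*(-2) + ((6 + 2)/(0 + 3) + 1)*(-3))*140 = (-24 + (8/3 + 1)*(-3))*140 = (-24 + (11/3)*(-3))*140 = (-24 - 11)*140 = -35*140 = -4900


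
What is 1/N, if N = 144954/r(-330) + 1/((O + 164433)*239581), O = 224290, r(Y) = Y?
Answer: -5122185478465/2249943254076962 ≈ -0.0022766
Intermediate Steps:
N = -2249943254076962/5122185478465 (N = 144954/(-330) + 1/((224290 + 164433)*239581) = 144954*(-1/330) + (1/239581)/388723 = -24159/55 + (1/388723)*(1/239581) = -24159/55 + 1/93130645063 = -2249943254076962/5122185478465 ≈ -439.25)
1/N = 1/(-2249943254076962/5122185478465) = -5122185478465/2249943254076962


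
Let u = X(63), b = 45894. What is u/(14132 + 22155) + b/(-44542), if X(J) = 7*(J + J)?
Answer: -813034767/808147777 ≈ -1.0060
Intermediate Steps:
X(J) = 14*J (X(J) = 7*(2*J) = 14*J)
u = 882 (u = 14*63 = 882)
u/(14132 + 22155) + b/(-44542) = 882/(14132 + 22155) + 45894/(-44542) = 882/36287 + 45894*(-1/44542) = 882*(1/36287) - 22947/22271 = 882/36287 - 22947/22271 = -813034767/808147777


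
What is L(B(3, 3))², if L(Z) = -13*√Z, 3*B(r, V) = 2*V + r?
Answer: 507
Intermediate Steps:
B(r, V) = r/3 + 2*V/3 (B(r, V) = (2*V + r)/3 = (r + 2*V)/3 = r/3 + 2*V/3)
L(B(3, 3))² = (-13*√((⅓)*3 + (⅔)*3))² = (-13*√(1 + 2))² = (-13*√3)² = 507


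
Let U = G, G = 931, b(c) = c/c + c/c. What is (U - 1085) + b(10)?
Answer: -152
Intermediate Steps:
b(c) = 2 (b(c) = 1 + 1 = 2)
U = 931
(U - 1085) + b(10) = (931 - 1085) + 2 = -154 + 2 = -152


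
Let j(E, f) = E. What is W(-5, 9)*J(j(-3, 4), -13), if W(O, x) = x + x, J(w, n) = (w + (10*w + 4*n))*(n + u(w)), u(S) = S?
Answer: 24480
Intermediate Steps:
J(w, n) = (n + w)*(4*n + 11*w) (J(w, n) = (w + (10*w + 4*n))*(n + w) = (w + (4*n + 10*w))*(n + w) = (4*n + 11*w)*(n + w) = (n + w)*(4*n + 11*w))
W(O, x) = 2*x
W(-5, 9)*J(j(-3, 4), -13) = (2*9)*(4*(-13)² + 11*(-3)² + 15*(-13)*(-3)) = 18*(4*169 + 11*9 + 585) = 18*(676 + 99 + 585) = 18*1360 = 24480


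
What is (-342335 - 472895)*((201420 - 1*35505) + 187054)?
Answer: -287750917870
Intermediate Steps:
(-342335 - 472895)*((201420 - 1*35505) + 187054) = -815230*((201420 - 35505) + 187054) = -815230*(165915 + 187054) = -815230*352969 = -287750917870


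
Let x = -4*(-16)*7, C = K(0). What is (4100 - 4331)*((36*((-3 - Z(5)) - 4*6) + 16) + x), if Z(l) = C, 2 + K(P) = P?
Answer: 100716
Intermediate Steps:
K(P) = -2 + P
C = -2 (C = -2 + 0 = -2)
Z(l) = -2
x = 448 (x = 64*7 = 448)
(4100 - 4331)*((36*((-3 - Z(5)) - 4*6) + 16) + x) = (4100 - 4331)*((36*((-3 - 1*(-2)) - 4*6) + 16) + 448) = -231*((36*((-3 + 2) - 24) + 16) + 448) = -231*((36*(-1 - 24) + 16) + 448) = -231*((36*(-25) + 16) + 448) = -231*((-900 + 16) + 448) = -231*(-884 + 448) = -231*(-436) = 100716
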